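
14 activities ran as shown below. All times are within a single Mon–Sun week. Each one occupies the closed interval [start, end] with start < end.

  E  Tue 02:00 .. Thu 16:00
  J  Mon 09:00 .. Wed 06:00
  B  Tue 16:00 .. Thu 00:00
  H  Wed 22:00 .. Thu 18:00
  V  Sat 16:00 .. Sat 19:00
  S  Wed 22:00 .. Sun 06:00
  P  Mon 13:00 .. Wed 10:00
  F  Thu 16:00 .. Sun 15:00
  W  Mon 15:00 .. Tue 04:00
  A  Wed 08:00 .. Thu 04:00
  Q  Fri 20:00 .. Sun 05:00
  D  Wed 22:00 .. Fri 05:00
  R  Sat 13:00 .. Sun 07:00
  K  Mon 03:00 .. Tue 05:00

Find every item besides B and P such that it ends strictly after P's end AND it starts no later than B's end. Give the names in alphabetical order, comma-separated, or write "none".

A, D, E, H, S

Conditions: its end is strictly after P's end (X.end > Wed 10:00) AND its start is no later than B's end (X.start <= Thu 00:00).
A: end Thu 04:00 > Wed 10:00? ✓; start Wed 08:00 <= Thu 00:00? ✓ → yes.
D: end Fri 05:00 > Wed 10:00? ✓; start Wed 22:00 <= Thu 00:00? ✓ → yes.
E: end Thu 16:00 > Wed 10:00? ✓; start Tue 02:00 <= Thu 00:00? ✓ → yes.
F: end Sun 15:00 > Wed 10:00? ✓; start Thu 16:00 <= Thu 00:00? ✗ → no.
H: end Thu 18:00 > Wed 10:00? ✓; start Wed 22:00 <= Thu 00:00? ✓ → yes.
J: end Wed 06:00 > Wed 10:00? ✗; start Mon 09:00 <= Thu 00:00? ✓ → no.
K: end Tue 05:00 > Wed 10:00? ✗; start Mon 03:00 <= Thu 00:00? ✓ → no.
Q: end Sun 05:00 > Wed 10:00? ✓; start Fri 20:00 <= Thu 00:00? ✗ → no.
R: end Sun 07:00 > Wed 10:00? ✓; start Sat 13:00 <= Thu 00:00? ✗ → no.
S: end Sun 06:00 > Wed 10:00? ✓; start Wed 22:00 <= Thu 00:00? ✓ → yes.
V: end Sat 19:00 > Wed 10:00? ✓; start Sat 16:00 <= Thu 00:00? ✗ → no.
W: end Tue 04:00 > Wed 10:00? ✗; start Mon 15:00 <= Thu 00:00? ✓ → no.
Result: A, D, E, H, S.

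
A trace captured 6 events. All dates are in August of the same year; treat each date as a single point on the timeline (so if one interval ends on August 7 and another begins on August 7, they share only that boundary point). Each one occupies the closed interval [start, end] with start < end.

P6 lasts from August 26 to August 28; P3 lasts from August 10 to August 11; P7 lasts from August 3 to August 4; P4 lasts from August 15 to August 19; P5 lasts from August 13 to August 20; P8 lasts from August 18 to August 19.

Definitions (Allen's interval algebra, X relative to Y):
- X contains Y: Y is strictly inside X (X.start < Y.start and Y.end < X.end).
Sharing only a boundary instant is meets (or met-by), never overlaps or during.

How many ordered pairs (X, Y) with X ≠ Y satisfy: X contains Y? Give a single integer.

Checking all 30 ordered pairs for relation 'contains'; matching pairs in alphabetical order:
(P5, P4): P5 contains P4 ✓
(P5, P8): P5 contains P8 ✓
Count: 2.

2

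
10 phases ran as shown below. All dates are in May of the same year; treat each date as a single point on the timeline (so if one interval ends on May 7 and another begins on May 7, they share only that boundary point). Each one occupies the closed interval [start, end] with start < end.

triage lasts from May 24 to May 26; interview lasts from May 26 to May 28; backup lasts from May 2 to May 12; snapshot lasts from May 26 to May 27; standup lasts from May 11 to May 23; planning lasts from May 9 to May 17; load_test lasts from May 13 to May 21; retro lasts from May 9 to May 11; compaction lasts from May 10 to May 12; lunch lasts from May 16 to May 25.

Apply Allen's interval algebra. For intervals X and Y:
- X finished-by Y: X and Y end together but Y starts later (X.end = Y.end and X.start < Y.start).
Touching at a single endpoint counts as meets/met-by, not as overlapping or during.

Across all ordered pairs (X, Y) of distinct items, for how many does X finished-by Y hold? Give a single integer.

1

Checking all 90 ordered pairs for relation 'finished-by'; matching pairs in alphabetical order:
(backup, compaction): backup finished-by compaction ✓
Count: 1.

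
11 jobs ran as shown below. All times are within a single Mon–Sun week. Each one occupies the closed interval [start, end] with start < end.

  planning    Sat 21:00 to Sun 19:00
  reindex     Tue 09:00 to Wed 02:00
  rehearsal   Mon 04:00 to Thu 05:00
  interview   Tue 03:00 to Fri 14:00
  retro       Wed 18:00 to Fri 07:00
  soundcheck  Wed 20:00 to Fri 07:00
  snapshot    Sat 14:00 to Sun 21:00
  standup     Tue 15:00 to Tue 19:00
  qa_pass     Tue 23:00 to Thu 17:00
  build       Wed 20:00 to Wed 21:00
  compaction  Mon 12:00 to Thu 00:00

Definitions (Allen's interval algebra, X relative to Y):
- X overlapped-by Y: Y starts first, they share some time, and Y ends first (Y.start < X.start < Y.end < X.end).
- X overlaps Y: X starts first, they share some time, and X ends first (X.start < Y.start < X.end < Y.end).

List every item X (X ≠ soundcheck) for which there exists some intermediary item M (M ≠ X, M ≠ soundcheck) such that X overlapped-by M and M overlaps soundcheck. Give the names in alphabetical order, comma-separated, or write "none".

interview, qa_pass, retro

Target soundcheck = [Wed 20:00, Fri 07:00].
Intermediaries M with M overlaps soundcheck: compaction, qa_pass, rehearsal.
Via compaction — items with X overlapped-by compaction: interview, qa_pass, retro.
Via qa_pass — items with X overlapped-by qa_pass: retro.
Via rehearsal — items with X overlapped-by rehearsal: interview, qa_pass, retro.
Union: interview, qa_pass, retro.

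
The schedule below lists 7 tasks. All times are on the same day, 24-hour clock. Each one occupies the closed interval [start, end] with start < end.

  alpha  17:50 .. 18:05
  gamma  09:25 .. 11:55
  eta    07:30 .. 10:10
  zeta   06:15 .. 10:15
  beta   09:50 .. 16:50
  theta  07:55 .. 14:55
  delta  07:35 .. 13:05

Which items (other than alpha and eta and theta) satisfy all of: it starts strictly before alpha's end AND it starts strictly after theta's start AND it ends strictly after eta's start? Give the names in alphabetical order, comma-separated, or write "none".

beta, gamma

Conditions: its start is strictly before alpha's end (X.start < 18:05) AND its start is strictly after theta's start (X.start > 07:55) AND its end is strictly after eta's start (X.end > 07:30).
beta: start 09:50 < 18:05? ✓; start 09:50 > 07:55? ✓; end 16:50 > 07:30? ✓ → yes.
delta: start 07:35 < 18:05? ✓; start 07:35 > 07:55? ✗; end 13:05 > 07:30? ✓ → no.
gamma: start 09:25 < 18:05? ✓; start 09:25 > 07:55? ✓; end 11:55 > 07:30? ✓ → yes.
zeta: start 06:15 < 18:05? ✓; start 06:15 > 07:55? ✗; end 10:15 > 07:30? ✓ → no.
Result: beta, gamma.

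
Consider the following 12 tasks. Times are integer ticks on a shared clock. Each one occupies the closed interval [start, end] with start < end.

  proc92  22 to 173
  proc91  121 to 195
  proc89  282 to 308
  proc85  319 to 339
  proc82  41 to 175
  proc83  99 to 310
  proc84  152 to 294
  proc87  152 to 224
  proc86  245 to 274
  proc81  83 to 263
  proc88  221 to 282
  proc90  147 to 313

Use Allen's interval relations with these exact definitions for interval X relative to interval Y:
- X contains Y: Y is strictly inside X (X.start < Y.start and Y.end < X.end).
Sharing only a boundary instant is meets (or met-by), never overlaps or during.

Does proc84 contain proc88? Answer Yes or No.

Yes

proc84 = [152, 294], proc88 = [221, 282].
Actual relation of proc84 to proc88: contains.
Asked whether 'contains' holds → Yes.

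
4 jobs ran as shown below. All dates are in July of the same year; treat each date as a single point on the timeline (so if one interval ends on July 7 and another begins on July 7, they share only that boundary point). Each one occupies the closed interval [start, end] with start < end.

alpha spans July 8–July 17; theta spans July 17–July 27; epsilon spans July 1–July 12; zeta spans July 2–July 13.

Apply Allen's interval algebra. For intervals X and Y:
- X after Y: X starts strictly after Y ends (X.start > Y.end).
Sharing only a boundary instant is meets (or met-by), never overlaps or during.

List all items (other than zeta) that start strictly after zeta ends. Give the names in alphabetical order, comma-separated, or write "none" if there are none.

Target zeta = [July 2, July 13].
alpha [July 8, July 17] → overlapped-by → no.
epsilon [July 1, July 12] → overlaps → no.
theta [July 17, July 27] → after → yes.
Result: theta.

theta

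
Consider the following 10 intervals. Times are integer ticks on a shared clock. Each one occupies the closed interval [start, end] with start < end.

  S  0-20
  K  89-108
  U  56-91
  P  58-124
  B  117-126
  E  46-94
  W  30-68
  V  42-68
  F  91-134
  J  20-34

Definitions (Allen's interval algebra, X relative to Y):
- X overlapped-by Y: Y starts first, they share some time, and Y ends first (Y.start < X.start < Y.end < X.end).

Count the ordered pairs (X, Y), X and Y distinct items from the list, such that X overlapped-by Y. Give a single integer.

15

Checking all 90 ordered pairs for relation 'overlapped-by'; matching pairs in alphabetical order:
(B, P): B overlapped-by P ✓
(E, V): E overlapped-by V ✓
(E, W): E overlapped-by W ✓
(F, E): F overlapped-by E ✓
(F, K): F overlapped-by K ✓
(F, P): F overlapped-by P ✓
(K, E): K overlapped-by E ✓
(K, U): K overlapped-by U ✓
(P, E): P overlapped-by E ✓
(P, U): P overlapped-by U ✓
(P, V): P overlapped-by V ✓
(P, W): P overlapped-by W ✓
(U, V): U overlapped-by V ✓
(U, W): U overlapped-by W ✓
(W, J): W overlapped-by J ✓
Count: 15.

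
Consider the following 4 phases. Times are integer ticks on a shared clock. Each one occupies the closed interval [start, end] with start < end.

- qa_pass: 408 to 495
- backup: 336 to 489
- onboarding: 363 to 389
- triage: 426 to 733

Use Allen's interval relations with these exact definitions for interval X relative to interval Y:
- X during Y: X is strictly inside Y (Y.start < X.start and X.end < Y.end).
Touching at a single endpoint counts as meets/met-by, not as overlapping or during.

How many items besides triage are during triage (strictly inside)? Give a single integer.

0

Target triage = [426, 733].
backup [336, 489] → overlaps → no.
onboarding [363, 389] → before → no.
qa_pass [408, 495] → overlaps → no.
Total: 0.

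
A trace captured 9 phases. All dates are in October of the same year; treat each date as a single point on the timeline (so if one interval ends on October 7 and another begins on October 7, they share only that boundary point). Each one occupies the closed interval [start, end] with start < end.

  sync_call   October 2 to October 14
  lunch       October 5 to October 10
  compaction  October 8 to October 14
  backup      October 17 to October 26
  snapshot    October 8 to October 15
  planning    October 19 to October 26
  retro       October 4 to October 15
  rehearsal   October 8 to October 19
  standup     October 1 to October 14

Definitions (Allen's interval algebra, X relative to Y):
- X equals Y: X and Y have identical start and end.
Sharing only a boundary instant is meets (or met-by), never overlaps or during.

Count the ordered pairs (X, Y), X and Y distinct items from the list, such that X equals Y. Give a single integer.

0

Checking all 72 ordered pairs for relation 'equals'; matching pairs in alphabetical order:
No pair satisfies it.
Count: 0.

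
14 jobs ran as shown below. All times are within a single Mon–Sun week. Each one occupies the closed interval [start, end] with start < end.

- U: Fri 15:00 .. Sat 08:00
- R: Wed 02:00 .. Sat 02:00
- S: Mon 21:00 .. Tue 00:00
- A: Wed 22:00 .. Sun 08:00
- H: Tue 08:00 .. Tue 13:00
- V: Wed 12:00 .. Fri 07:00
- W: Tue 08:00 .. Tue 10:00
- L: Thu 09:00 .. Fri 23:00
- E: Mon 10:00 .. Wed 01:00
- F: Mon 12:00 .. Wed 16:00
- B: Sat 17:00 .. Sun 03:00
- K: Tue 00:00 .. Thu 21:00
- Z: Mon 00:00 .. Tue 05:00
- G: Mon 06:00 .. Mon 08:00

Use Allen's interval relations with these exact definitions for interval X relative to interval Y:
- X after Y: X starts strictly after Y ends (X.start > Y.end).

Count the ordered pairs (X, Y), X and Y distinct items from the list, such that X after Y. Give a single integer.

57

Checking all 182 ordered pairs for relation 'after'; matching pairs in alphabetical order:
(A, E): A after E ✓
(A, F): A after F ✓
(A, G): A after G ✓
(A, H): A after H ✓
(A, S): A after S ✓
(A, W): A after W ✓
(A, Z): A after Z ✓
(B, E): B after E ✓
(B, F): B after F ✓
(B, G): B after G ✓
(B, H): B after H ✓
(B, K): B after K ✓
(B, L): B after L ✓
(B, R): B after R ✓
(B, S): B after S ✓
(B, U): B after U ✓
(B, V): B after V ✓
(B, W): B after W ✓
(B, Z): B after Z ✓
(E, G): E after G ✓
(F, G): F after G ✓
(H, G): H after G ✓
(H, S): H after S ✓
(H, Z): H after Z ✓
... plus 33 further pairs not listed.
Count: 57.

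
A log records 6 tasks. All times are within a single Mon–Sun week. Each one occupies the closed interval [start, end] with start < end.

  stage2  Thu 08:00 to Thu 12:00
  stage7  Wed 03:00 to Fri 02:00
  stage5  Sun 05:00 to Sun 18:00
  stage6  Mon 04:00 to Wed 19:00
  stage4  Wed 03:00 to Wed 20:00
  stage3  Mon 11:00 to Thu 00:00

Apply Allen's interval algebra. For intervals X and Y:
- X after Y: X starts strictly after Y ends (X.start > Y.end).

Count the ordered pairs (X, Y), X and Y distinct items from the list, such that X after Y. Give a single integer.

8

Checking all 30 ordered pairs for relation 'after'; matching pairs in alphabetical order:
(stage2, stage3): stage2 after stage3 ✓
(stage2, stage4): stage2 after stage4 ✓
(stage2, stage6): stage2 after stage6 ✓
(stage5, stage2): stage5 after stage2 ✓
(stage5, stage3): stage5 after stage3 ✓
(stage5, stage4): stage5 after stage4 ✓
(stage5, stage6): stage5 after stage6 ✓
(stage5, stage7): stage5 after stage7 ✓
Count: 8.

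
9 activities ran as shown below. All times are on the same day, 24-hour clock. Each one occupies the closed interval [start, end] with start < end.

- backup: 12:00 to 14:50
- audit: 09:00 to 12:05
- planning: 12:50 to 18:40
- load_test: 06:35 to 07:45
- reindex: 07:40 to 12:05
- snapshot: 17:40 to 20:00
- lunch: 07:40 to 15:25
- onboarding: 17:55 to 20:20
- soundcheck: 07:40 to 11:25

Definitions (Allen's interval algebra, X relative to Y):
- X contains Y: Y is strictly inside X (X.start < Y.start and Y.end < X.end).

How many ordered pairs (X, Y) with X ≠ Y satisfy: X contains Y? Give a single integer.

Checking all 72 ordered pairs for relation 'contains'; matching pairs in alphabetical order:
(lunch, audit): lunch contains audit ✓
(lunch, backup): lunch contains backup ✓
Count: 2.

2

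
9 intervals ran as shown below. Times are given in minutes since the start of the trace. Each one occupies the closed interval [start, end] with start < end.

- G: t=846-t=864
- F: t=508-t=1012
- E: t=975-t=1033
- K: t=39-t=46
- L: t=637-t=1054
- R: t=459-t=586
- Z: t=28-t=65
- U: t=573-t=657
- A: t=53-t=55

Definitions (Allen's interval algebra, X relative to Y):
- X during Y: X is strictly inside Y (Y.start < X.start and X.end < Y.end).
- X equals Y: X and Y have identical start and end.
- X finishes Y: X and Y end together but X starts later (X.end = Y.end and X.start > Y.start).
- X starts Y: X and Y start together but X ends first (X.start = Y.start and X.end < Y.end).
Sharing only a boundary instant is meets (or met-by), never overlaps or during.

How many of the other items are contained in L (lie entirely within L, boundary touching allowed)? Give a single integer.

Target L = [t=637, t=1054].
A [t=53, t=55] → before → no.
E [t=975, t=1033] → during → counts.
F [t=508, t=1012] → overlaps → no.
G [t=846, t=864] → during → counts.
K [t=39, t=46] → before → no.
R [t=459, t=586] → before → no.
U [t=573, t=657] → overlaps → no.
Z [t=28, t=65] → before → no.
Total: 2.

2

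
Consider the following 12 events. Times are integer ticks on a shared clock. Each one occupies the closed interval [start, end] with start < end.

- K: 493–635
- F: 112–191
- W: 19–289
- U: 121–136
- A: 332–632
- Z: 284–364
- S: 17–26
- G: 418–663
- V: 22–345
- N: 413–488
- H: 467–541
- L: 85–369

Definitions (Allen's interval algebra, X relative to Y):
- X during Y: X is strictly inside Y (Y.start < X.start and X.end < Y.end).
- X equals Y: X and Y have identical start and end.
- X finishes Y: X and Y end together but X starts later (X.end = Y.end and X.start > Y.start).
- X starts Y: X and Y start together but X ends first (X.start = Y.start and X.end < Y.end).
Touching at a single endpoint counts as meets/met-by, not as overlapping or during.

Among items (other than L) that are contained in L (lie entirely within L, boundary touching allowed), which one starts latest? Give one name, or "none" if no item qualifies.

Target L = [85, 369].
A [332, 632] → overlapped-by → excluded.
F [112, 191] → during → candidate.
G [418, 663] → after → excluded.
H [467, 541] → after → excluded.
K [493, 635] → after → excluded.
N [413, 488] → after → excluded.
S [17, 26] → before → excluded.
U [121, 136] → during → candidate.
V [22, 345] → overlaps → excluded.
W [19, 289] → overlaps → excluded.
Z [284, 364] → during → candidate.
Among candidates, latest start is 284 → Z.

Z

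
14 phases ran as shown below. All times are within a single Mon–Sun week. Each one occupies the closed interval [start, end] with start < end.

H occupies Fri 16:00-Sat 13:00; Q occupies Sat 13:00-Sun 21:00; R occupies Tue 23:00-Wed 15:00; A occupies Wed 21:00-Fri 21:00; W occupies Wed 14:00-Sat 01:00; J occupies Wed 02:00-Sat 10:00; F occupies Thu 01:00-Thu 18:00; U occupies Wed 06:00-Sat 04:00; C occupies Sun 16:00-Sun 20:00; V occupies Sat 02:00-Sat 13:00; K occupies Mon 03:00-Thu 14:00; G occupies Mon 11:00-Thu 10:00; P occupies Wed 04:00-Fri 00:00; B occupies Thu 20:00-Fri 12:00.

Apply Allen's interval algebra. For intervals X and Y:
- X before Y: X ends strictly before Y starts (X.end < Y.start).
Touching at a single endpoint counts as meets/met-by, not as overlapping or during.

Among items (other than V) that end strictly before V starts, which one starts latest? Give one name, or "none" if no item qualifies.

Target V = [Sat 02:00, Sat 13:00].
A [Wed 21:00, Fri 21:00] → before → candidate.
B [Thu 20:00, Fri 12:00] → before → candidate.
C [Sun 16:00, Sun 20:00] → after → excluded.
F [Thu 01:00, Thu 18:00] → before → candidate.
G [Mon 11:00, Thu 10:00] → before → candidate.
H [Fri 16:00, Sat 13:00] → finished-by → excluded.
J [Wed 02:00, Sat 10:00] → overlaps → excluded.
K [Mon 03:00, Thu 14:00] → before → candidate.
P [Wed 04:00, Fri 00:00] → before → candidate.
Q [Sat 13:00, Sun 21:00] → met-by → excluded.
R [Tue 23:00, Wed 15:00] → before → candidate.
U [Wed 06:00, Sat 04:00] → overlaps → excluded.
W [Wed 14:00, Sat 01:00] → before → candidate.
Among candidates, latest start is Thu 20:00 → B.

B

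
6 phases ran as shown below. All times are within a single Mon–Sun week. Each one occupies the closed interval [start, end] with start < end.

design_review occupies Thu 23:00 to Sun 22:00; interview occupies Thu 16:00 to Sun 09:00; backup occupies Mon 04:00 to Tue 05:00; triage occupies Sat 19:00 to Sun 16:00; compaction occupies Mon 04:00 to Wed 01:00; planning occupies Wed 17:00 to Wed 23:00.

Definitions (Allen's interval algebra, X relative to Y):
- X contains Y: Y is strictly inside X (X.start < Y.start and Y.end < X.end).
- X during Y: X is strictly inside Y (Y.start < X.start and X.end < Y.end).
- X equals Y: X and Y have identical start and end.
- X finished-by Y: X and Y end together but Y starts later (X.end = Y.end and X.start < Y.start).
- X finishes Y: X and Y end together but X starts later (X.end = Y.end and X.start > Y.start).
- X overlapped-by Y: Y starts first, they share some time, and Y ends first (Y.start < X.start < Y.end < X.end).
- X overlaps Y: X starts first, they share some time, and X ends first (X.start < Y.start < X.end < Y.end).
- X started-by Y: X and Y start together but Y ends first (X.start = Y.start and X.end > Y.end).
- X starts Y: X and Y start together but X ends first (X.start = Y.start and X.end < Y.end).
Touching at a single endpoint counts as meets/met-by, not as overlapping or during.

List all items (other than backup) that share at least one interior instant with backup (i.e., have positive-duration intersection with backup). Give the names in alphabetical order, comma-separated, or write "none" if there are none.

compaction

Target backup = [Mon 04:00, Tue 05:00].
compaction [Mon 04:00, Wed 01:00] → started-by → yes.
design_review [Thu 23:00, Sun 22:00] → after → no.
interview [Thu 16:00, Sun 09:00] → after → no.
planning [Wed 17:00, Wed 23:00] → after → no.
triage [Sat 19:00, Sun 16:00] → after → no.
Result: compaction.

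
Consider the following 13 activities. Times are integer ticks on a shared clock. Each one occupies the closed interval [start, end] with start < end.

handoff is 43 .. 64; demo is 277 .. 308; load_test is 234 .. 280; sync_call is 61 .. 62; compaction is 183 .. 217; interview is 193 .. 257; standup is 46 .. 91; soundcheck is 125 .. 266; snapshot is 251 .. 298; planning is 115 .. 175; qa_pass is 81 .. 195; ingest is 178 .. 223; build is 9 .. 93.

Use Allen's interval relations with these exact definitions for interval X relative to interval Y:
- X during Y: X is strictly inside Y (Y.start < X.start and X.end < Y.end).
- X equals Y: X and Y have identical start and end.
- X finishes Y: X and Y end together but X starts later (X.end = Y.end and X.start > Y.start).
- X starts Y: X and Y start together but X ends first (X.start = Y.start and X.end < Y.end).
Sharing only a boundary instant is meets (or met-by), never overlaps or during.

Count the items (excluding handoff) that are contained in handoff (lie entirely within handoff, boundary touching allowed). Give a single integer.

Target handoff = [43, 64].
build [9, 93] → contains → no.
compaction [183, 217] → after → no.
demo [277, 308] → after → no.
ingest [178, 223] → after → no.
interview [193, 257] → after → no.
load_test [234, 280] → after → no.
planning [115, 175] → after → no.
qa_pass [81, 195] → after → no.
snapshot [251, 298] → after → no.
soundcheck [125, 266] → after → no.
standup [46, 91] → overlapped-by → no.
sync_call [61, 62] → during → counts.
Total: 1.

1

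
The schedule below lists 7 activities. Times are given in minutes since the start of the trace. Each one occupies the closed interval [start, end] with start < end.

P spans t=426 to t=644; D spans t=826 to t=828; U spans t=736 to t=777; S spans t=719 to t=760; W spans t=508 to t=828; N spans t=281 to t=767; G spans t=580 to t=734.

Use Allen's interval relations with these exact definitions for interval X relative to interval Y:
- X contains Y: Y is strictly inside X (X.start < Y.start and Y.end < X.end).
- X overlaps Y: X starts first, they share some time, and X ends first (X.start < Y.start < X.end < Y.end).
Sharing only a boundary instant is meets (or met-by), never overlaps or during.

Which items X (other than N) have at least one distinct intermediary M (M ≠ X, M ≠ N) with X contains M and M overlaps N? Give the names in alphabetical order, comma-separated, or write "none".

none

Target N = [t=281, t=767].
Intermediaries M with M overlaps N: none.
Union: none.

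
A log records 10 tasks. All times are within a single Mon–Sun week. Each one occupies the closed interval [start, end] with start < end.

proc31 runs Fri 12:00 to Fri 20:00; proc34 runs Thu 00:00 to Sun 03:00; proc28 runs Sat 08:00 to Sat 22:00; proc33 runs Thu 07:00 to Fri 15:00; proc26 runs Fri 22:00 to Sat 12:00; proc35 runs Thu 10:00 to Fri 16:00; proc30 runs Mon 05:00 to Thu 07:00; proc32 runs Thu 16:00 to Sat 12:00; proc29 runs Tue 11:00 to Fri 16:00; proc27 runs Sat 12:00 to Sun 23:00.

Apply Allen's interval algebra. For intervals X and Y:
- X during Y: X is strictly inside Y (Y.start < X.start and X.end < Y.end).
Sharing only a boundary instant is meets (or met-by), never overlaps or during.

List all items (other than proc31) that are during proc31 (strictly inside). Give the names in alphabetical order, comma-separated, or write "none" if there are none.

none

Target proc31 = [Fri 12:00, Fri 20:00].
proc26 [Fri 22:00, Sat 12:00] → after → no.
proc27 [Sat 12:00, Sun 23:00] → after → no.
proc28 [Sat 08:00, Sat 22:00] → after → no.
proc29 [Tue 11:00, Fri 16:00] → overlaps → no.
proc30 [Mon 05:00, Thu 07:00] → before → no.
proc32 [Thu 16:00, Sat 12:00] → contains → no.
proc33 [Thu 07:00, Fri 15:00] → overlaps → no.
proc34 [Thu 00:00, Sun 03:00] → contains → no.
proc35 [Thu 10:00, Fri 16:00] → overlaps → no.
Result: none.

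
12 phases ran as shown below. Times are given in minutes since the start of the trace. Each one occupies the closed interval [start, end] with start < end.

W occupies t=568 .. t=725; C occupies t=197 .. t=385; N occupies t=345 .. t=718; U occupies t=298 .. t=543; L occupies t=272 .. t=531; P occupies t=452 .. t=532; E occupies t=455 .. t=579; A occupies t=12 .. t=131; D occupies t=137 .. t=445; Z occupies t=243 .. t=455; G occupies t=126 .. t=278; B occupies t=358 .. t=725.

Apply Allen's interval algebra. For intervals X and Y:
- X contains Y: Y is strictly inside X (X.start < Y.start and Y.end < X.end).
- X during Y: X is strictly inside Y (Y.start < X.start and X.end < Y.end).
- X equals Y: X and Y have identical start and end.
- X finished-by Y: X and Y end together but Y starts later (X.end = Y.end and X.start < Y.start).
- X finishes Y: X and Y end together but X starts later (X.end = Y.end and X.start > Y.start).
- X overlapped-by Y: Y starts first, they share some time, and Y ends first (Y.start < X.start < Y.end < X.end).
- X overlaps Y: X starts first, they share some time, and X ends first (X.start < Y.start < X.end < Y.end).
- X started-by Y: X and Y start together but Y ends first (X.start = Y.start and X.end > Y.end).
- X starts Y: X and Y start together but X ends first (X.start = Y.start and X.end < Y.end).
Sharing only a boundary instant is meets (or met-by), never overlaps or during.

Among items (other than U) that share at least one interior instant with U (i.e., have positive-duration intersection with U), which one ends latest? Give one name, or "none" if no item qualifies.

Target U = [t=298, t=543].
A [t=12, t=131] → before → excluded.
B [t=358, t=725] → overlapped-by → candidate.
C [t=197, t=385] → overlaps → candidate.
D [t=137, t=445] → overlaps → candidate.
E [t=455, t=579] → overlapped-by → candidate.
G [t=126, t=278] → before → excluded.
L [t=272, t=531] → overlaps → candidate.
N [t=345, t=718] → overlapped-by → candidate.
P [t=452, t=532] → during → candidate.
W [t=568, t=725] → after → excluded.
Z [t=243, t=455] → overlaps → candidate.
Among candidates, latest end is t=725 → B.

B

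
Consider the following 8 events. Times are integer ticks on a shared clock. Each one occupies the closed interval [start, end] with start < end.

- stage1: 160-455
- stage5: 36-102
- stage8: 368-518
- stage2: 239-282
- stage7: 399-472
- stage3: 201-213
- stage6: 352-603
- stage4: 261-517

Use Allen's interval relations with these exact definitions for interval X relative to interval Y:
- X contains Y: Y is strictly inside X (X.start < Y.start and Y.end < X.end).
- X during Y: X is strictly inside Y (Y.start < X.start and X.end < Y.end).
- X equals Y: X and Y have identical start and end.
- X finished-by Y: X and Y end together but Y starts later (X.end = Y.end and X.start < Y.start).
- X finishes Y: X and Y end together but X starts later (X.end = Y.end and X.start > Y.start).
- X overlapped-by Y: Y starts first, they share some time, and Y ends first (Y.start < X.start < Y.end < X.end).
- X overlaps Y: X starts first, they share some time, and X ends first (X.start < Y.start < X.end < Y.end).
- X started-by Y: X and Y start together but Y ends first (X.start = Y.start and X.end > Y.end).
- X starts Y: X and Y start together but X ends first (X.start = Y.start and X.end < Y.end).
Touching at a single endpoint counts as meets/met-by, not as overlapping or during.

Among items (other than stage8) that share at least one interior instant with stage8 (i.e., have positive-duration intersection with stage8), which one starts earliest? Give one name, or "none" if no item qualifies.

stage1

Target stage8 = [368, 518].
stage1 [160, 455] → overlaps → candidate.
stage2 [239, 282] → before → excluded.
stage3 [201, 213] → before → excluded.
stage4 [261, 517] → overlaps → candidate.
stage5 [36, 102] → before → excluded.
stage6 [352, 603] → contains → candidate.
stage7 [399, 472] → during → candidate.
Among candidates, earliest start is 160 → stage1.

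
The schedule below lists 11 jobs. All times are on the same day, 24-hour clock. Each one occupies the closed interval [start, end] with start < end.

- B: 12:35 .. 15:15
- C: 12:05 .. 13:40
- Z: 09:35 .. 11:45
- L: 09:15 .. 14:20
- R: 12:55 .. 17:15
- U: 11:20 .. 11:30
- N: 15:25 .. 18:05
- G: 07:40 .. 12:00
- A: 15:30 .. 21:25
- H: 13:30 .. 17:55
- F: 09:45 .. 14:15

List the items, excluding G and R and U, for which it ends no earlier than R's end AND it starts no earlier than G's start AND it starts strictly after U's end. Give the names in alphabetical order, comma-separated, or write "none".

A, H, N

Conditions: its end is no earlier than R's end (X.end >= 17:15) AND its start is no earlier than G's start (X.start >= 07:40) AND its start is strictly after U's end (X.start > 11:30).
A: end 21:25 >= 17:15? ✓; start 15:30 >= 07:40? ✓; start 15:30 > 11:30? ✓ → yes.
B: end 15:15 >= 17:15? ✗; start 12:35 >= 07:40? ✓; start 12:35 > 11:30? ✓ → no.
C: end 13:40 >= 17:15? ✗; start 12:05 >= 07:40? ✓; start 12:05 > 11:30? ✓ → no.
F: end 14:15 >= 17:15? ✗; start 09:45 >= 07:40? ✓; start 09:45 > 11:30? ✗ → no.
H: end 17:55 >= 17:15? ✓; start 13:30 >= 07:40? ✓; start 13:30 > 11:30? ✓ → yes.
L: end 14:20 >= 17:15? ✗; start 09:15 >= 07:40? ✓; start 09:15 > 11:30? ✗ → no.
N: end 18:05 >= 17:15? ✓; start 15:25 >= 07:40? ✓; start 15:25 > 11:30? ✓ → yes.
Z: end 11:45 >= 17:15? ✗; start 09:35 >= 07:40? ✓; start 09:35 > 11:30? ✗ → no.
Result: A, H, N.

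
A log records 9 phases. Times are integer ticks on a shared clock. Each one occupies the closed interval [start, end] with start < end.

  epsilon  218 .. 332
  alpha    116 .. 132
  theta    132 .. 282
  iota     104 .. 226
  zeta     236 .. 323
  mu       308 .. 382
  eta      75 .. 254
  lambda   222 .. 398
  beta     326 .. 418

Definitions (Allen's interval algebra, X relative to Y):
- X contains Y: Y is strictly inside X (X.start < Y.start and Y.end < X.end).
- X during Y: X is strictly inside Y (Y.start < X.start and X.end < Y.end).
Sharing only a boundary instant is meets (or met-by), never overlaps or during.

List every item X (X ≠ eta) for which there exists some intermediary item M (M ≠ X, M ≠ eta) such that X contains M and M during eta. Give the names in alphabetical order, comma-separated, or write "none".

Target eta = [75, 254].
Intermediaries M with M during eta: alpha, iota.
Via alpha — items with X contains alpha: iota.
Via iota — items with X contains iota: none.
Union: iota.

iota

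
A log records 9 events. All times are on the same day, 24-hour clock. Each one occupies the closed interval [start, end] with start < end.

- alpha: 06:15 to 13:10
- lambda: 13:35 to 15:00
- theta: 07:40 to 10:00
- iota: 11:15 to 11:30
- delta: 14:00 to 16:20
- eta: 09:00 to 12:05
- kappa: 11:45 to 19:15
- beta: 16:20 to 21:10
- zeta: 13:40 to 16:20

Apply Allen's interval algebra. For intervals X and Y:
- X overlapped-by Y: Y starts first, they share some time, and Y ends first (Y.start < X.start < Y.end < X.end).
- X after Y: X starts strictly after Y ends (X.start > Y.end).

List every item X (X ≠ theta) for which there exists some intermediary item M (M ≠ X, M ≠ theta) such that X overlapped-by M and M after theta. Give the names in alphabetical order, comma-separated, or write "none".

beta, delta, zeta

Target theta = [07:40, 10:00].
Intermediaries M with M after theta: beta, delta, iota, kappa, lambda, zeta.
Via beta — items with X overlapped-by beta: none.
Via delta — items with X overlapped-by delta: none.
Via iota — items with X overlapped-by iota: none.
Via kappa — items with X overlapped-by kappa: beta.
Via lambda — items with X overlapped-by lambda: delta, zeta.
Via zeta — items with X overlapped-by zeta: none.
Union: beta, delta, zeta.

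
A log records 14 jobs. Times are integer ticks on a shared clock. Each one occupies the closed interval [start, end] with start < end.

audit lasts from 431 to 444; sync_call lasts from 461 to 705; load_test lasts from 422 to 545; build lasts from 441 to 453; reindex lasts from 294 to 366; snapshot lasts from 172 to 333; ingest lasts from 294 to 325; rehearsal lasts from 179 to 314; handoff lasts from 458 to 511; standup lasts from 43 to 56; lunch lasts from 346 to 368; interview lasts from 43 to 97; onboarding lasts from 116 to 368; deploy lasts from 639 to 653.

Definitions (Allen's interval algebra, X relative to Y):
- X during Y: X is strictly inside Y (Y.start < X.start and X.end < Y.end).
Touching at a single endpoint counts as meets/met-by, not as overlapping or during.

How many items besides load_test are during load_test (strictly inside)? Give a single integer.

3

Target load_test = [422, 545].
audit [431, 444] → during → counts.
build [441, 453] → during → counts.
deploy [639, 653] → after → no.
handoff [458, 511] → during → counts.
ingest [294, 325] → before → no.
interview [43, 97] → before → no.
lunch [346, 368] → before → no.
onboarding [116, 368] → before → no.
rehearsal [179, 314] → before → no.
reindex [294, 366] → before → no.
snapshot [172, 333] → before → no.
standup [43, 56] → before → no.
sync_call [461, 705] → overlapped-by → no.
Total: 3.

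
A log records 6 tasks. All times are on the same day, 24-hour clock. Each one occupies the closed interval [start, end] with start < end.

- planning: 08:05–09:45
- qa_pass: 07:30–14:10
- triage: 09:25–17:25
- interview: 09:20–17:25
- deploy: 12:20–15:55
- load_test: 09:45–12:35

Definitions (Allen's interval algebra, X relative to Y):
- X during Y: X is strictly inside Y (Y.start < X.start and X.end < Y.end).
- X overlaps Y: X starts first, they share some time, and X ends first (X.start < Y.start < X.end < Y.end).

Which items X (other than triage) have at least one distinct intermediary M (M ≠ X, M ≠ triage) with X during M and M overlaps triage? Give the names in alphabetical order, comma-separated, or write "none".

load_test, planning

Target triage = [09:25, 17:25].
Intermediaries M with M overlaps triage: planning, qa_pass.
Via planning — items with X during planning: none.
Via qa_pass — items with X during qa_pass: load_test, planning.
Union: load_test, planning.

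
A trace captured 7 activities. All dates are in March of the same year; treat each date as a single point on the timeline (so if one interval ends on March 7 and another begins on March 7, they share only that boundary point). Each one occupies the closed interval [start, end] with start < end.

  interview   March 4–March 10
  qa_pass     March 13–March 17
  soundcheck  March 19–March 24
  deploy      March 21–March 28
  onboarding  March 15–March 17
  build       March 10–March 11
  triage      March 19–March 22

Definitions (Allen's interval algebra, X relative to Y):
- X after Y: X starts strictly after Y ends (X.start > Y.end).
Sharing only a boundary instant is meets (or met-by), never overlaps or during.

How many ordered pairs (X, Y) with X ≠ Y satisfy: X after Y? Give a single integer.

Checking all 42 ordered pairs for relation 'after'; matching pairs in alphabetical order:
(deploy, build): deploy after build ✓
(deploy, interview): deploy after interview ✓
(deploy, onboarding): deploy after onboarding ✓
(deploy, qa_pass): deploy after qa_pass ✓
(onboarding, build): onboarding after build ✓
(onboarding, interview): onboarding after interview ✓
(qa_pass, build): qa_pass after build ✓
(qa_pass, interview): qa_pass after interview ✓
(soundcheck, build): soundcheck after build ✓
(soundcheck, interview): soundcheck after interview ✓
(soundcheck, onboarding): soundcheck after onboarding ✓
(soundcheck, qa_pass): soundcheck after qa_pass ✓
(triage, build): triage after build ✓
(triage, interview): triage after interview ✓
(triage, onboarding): triage after onboarding ✓
(triage, qa_pass): triage after qa_pass ✓
Count: 16.

16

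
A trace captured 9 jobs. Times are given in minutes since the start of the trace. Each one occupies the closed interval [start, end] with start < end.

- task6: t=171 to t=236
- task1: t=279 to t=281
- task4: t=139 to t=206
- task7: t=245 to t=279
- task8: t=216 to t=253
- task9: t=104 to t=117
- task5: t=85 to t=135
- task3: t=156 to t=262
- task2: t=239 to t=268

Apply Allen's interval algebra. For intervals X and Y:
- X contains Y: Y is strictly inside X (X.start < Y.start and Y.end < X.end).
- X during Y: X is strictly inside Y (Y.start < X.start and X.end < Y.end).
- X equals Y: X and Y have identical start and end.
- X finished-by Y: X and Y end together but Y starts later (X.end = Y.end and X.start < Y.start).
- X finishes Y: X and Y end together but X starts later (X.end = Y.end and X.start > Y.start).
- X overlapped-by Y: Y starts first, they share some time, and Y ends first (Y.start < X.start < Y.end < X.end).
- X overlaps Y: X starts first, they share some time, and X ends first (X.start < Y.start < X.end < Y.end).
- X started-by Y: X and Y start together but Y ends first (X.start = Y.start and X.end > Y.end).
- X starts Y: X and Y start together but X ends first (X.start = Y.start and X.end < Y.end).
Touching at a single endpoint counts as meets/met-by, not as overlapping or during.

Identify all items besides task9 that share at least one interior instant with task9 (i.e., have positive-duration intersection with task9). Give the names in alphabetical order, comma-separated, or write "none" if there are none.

task5

Target task9 = [t=104, t=117].
task1 [t=279, t=281] → after → no.
task2 [t=239, t=268] → after → no.
task3 [t=156, t=262] → after → no.
task4 [t=139, t=206] → after → no.
task5 [t=85, t=135] → contains → yes.
task6 [t=171, t=236] → after → no.
task7 [t=245, t=279] → after → no.
task8 [t=216, t=253] → after → no.
Result: task5.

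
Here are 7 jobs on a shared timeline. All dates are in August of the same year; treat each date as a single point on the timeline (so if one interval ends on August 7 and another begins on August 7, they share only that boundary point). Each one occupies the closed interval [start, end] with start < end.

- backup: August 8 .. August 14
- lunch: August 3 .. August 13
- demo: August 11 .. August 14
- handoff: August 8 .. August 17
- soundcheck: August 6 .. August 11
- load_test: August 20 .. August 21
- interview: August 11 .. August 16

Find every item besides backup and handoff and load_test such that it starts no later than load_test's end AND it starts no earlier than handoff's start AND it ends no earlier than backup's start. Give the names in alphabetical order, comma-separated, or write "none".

Conditions: its start is no later than load_test's end (X.start <= August 21) AND its start is no earlier than handoff's start (X.start >= August 8) AND its end is no earlier than backup's start (X.end >= August 8).
demo: start August 11 <= August 21? ✓; start August 11 >= August 8? ✓; end August 14 >= August 8? ✓ → yes.
interview: start August 11 <= August 21? ✓; start August 11 >= August 8? ✓; end August 16 >= August 8? ✓ → yes.
lunch: start August 3 <= August 21? ✓; start August 3 >= August 8? ✗; end August 13 >= August 8? ✓ → no.
soundcheck: start August 6 <= August 21? ✓; start August 6 >= August 8? ✗; end August 11 >= August 8? ✓ → no.
Result: demo, interview.

demo, interview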